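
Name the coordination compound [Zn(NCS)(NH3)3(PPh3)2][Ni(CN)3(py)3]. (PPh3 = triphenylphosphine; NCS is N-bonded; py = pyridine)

triammineisothiocyanatobis(triphenylphosphine)zinc(II) tricyanotris(pyridine)nickelate(II)

Zinc is always +2 in its complexes; the cation's ligand charges sum to -1, so the complex cation is 1+.
A 1:1 salt means the anion carries the equal and opposite charge, 1−.
Anion: ligand charges sum to -3; for the ion to be 1−, Ni = +2.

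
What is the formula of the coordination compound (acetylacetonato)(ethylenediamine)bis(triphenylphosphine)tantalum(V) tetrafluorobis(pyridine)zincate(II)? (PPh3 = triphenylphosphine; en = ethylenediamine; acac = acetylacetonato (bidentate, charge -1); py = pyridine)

[Ta(acac)(en)(PPh3)2][ZnF4(py)2]2

Cation [Ta…]: ligand charges -1, Ta(V) ⇒ ion charge 4+.
Anion [Zn…]: ligand charges -4, Zn(II) ⇒ ion charge 2−.
One 4+ cation requires 2 of the 2− anion.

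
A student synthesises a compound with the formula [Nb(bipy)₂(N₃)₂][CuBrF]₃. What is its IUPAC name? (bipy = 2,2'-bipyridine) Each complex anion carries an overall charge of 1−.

The complex anion is given as 1−; its ligand charges sum to -2, so Cu = +1.
With 3 anions per cation, the cation must be 3×1 = 3+.
Cation: ligand charges sum to -2; for the ion to be 3+, Nb = +5.

diazidobis(2,2'-bipyridine)niobium(V) bromofluorocuprate(I)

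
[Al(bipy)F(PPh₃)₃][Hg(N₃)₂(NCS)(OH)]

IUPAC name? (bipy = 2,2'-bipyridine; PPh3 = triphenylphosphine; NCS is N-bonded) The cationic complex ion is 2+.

Both ions are complex: the cation is named first with the plain metal name, the anion second with the -ate form; each ion's ligands are alphabetised independently.
The complex cation is given as 2+; its ligand charges sum to -1, so Al = +3.
A 1:1 salt means the anion carries the equal and opposite charge, 2−.
Anion: ligand charges sum to -4; for the ion to be 2−, Hg = +2.

(2,2'-bipyridine)fluorotris(triphenylphosphine)aluminium(III) diazidohydroxoisothiocyanatomercurate(II)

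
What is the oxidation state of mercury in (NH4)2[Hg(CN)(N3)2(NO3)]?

+2

2 ammonium outside the brackets (+1 each) → the complex ion is 2−.
Ligand charges: 2×N3 = -2; 1×NO3 = -1; 1×CN = -1; sum -4.
Hg + (-4) = 2− ⇒ Hg is +2.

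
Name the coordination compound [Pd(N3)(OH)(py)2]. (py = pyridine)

azidohydroxobis(pyridine)palladium(II)

There is no counter-ion, so the complex is neutral overall.
Ligand charges: 1×azido (-1 each), 2×pyridine (neutral), 1×hydroxo (-1 each); total -2. So Pd + (-2) = 0, giving Pd = +2.
Ligands are named alphabetically: azido before hydroxo before pyridine.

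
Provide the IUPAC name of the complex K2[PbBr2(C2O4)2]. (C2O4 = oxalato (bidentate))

potassium dibromodioxalatoplumbate(IV)

The 2 potassium counter-ions carry a total charge of +2, so each complex ion is 2−.
Ligand charges: 2×oxalato (-2 each), 2×bromo (-1 each); total -6. So Pb + (-6) = 2−, giving Pb = +4.
The complex ion is anionic, so lead takes the -ate form plumbate(IV).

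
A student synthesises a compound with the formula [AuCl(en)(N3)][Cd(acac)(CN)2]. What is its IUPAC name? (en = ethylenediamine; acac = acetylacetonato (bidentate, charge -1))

Both ions are complex: the cation is named first with the plain metal name, the anion second with the -ate form; each ion's ligands are alphabetised independently.
Cadmium is always +2 in its complexes; the anion's ligand charges sum to -3, so the complex anion is 1−.
A 1:1 salt means the cation carries the equal and opposite charge, 1+.
Cation: ligand charges sum to -2; for the ion to be 1+, Au = +3.

azidochloro(ethylenediamine)gold(III) (acetylacetonato)dicyanocadmate(II)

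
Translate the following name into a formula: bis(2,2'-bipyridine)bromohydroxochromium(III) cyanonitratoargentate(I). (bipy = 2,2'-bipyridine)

[Cr(bipy)2Br(OH)][Ag(CN)(NO3)]

Cation [Cr…]: ligand charges -2, Cr(III) ⇒ ion charge 1+.
Anion [Ag…]: ligand charges -2, Ag(I) ⇒ ion charge 1−.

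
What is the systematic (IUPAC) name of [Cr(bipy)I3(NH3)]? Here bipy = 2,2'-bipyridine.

ammine(2,2'-bipyridine)triiodochromium(III)

There is no counter-ion, so the complex is neutral overall.
Ligand charges: 3×iodo (-1 each), 1×ammine (neutral), 1×2,2'-bipyridine (neutral); total -3. So Cr + (-3) = 0, giving Cr = +3.
Ligands are named alphabetically: ammine before bipyridine before iodo.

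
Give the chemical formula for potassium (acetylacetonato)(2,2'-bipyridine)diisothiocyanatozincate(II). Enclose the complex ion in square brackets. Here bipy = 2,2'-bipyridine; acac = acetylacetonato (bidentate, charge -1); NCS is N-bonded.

K[Zn(acac)(bipy)(NCS)2]

Ligands: 1 2,2'-bipyridine (bipy, neutral), 1 acetylacetonato (acac, -1), 2 isothiocyanato (NCS, -1). Ligand charge sum = -3.
With Zn in oxidation state +2, the complex ion is [Zn...]^1−.
Charge balance with potassium (+1) requires 1 complex ion per 1 potassium.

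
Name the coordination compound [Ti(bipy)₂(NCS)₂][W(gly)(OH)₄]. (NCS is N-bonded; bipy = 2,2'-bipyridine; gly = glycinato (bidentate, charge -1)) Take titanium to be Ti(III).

Ti is given as +3; the cation's ligand charges sum to -2, so the complex cation is 1+.
A 1:1 salt means the anion carries the equal and opposite charge, 1−.
Anion: ligand charges sum to -5; for the ion to be 1−, W = +4.

bis(2,2'-bipyridine)diisothiocyanatotitanium(III) (glycinato)tetrahydroxotungstate(IV)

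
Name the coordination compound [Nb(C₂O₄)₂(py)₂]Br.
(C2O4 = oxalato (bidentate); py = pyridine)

dioxalatobis(pyridine)niobium(V) bromide

The 1 bromide counter-ion carries a total charge of -1, so each complex ion is 1+.
Ligand charges: 2×oxalato (-2 each), 2×pyridine (neutral); total -4. So Nb + (-4) = 1+, giving Nb = +5.
Ligands are named alphabetically: oxalato before pyridine.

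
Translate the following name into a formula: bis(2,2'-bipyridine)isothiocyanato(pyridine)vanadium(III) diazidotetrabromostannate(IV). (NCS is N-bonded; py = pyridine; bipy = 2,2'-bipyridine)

Cation [V…]: ligand charges -1, V(III) ⇒ ion charge 2+.
Anion [Sn…]: ligand charges -6, Sn(IV) ⇒ ion charge 2−.
One 2+ cation balances one 2− anion.

[V(bipy)2(NCS)(py)][SnBr4(N3)2]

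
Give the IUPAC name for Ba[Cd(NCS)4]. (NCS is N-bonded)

The 1 barium counter-ion carries a total charge of +2, so each complex ion is 2−.
Ligand charges: 4×isothiocyanato (-1 each); total -4. So Cd + (-4) = 2−, giving Cd = +2.
The complex ion is anionic, so cadmium takes the -ate form cadmate(II).

barium tetraisothiocyanatocadmate(II)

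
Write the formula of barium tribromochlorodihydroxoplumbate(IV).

Ligands: 2 hydroxo (OH, -1), 3 bromo (Br, -1), 1 chloro (Cl, -1). Ligand charge sum = -6.
Charge balance with barium (+2) requires 1 complex ion per 1 barium.

Ba[PbBr3Cl(OH)2]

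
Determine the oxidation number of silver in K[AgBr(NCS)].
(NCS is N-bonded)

1 potassium outside the brackets (+1 each) → the complex ion is 1−.
Ligand charges: 1×NCS = -1; 1×Br = -1; sum -2.
Ag + (-2) = 1− ⇒ Ag is +1.

+1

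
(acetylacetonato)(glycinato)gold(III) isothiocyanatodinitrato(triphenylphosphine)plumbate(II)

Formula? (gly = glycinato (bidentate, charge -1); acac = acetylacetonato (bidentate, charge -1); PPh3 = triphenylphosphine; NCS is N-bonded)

[Au(acac)(gly)][Pb(NCS)(NO3)2(PPh3)]

Cation [Au…]: ligand charges -2, Au(III) ⇒ ion charge 1+.
Anion [Pb…]: ligand charges -3, Pb(II) ⇒ ion charge 1−.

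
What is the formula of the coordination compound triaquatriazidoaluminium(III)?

[Al(H2O)3(N3)3]

Ligands: 3 aqua (H2O, neutral), 3 azido (N3, -1). Ligand charge sum = -3.
With Al in oxidation state +3, the complex ion is [Al...].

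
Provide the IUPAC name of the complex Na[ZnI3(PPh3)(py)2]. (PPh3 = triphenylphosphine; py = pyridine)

The 1 sodium counter-ion carries a total charge of +1, so each complex ion is 1−.
Ligand charges: 1×triphenylphosphine (neutral), 3×iodo (-1 each), 2×pyridine (neutral); total -3. So Zn + (-3) = 1−, giving Zn = +2.
The complex ion is anionic, so zinc takes the -ate form zincate(II).

sodium triiodobis(pyridine)(triphenylphosphine)zincate(II)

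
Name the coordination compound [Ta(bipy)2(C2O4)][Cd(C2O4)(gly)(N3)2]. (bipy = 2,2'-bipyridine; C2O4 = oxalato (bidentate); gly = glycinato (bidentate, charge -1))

Both ions are complex: the cation is named first with the plain metal name, the anion second with the -ate form; each ion's ligands are alphabetised independently.
Cadmium is always +2 in its complexes; the anion's ligand charges sum to -5, so the complex anion is 3−.
A 1:1 salt means the cation carries the equal and opposite charge, 3+.
Cation: ligand charges sum to -2; for the ion to be 3+, Ta = +5.

bis(2,2'-bipyridine)oxalatotantalum(V) diazido(glycinato)oxalatocadmate(II)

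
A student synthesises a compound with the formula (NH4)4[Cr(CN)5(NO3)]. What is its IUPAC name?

ammonium pentacyanonitratochromate(II)

The 4 ammonium counter-ions carry a total charge of +4, so each complex ion is 4−.
Ligand charges: 5×cyano (-1 each), 1×nitrato (-1 each); total -6. So Cr + (-6) = 4−, giving Cr = +2.
Ligands are named alphabetically: cyano before nitrato.
The complex ion is anionic, so chromium takes the -ate form chromate(II).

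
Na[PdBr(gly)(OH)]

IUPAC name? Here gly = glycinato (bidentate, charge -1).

sodium bromo(glycinato)hydroxopalladate(II)

The 1 sodium counter-ion carries a total charge of +1, so each complex ion is 1−.
Ligand charges: 1×hydroxo (-1 each), 1×bromo (-1 each), 1×glycinato (-1 each); total -3. So Pd + (-3) = 1−, giving Pd = +2.
The complex ion is anionic, so palladium takes the -ate form palladate(II).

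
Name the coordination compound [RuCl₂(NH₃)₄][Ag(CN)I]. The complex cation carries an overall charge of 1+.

Both ions are complex: the cation is named first with the plain metal name, the anion second with the -ate form; each ion's ligands are alphabetised independently.
The complex cation is given as 1+; its ligand charges sum to -2, so Ru = +3.
A 1:1 salt means the anion carries the equal and opposite charge, 1−.
Anion: ligand charges sum to -2; for the ion to be 1−, Ag = +1.

tetraamminedichlororuthenium(III) cyanoiodoargentate(I)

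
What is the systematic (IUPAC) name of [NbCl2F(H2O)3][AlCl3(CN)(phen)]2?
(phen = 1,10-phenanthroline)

triaquadichlorofluoroniobium(V) trichlorocyano(1,10-phenanthroline)aluminate(III)

Aluminium is always +3 in its complexes; the anion's ligand charges sum to -4, so the complex anion is 1−.
With 2 anions per cation, the cation must be 2×1 = 2+.
Cation: ligand charges sum to -3; for the ion to be 2+, Nb = +5.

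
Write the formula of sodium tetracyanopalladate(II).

Ligands: 4 cyano (CN, -1). Ligand charge sum = -4.
Charge balance with sodium (+1) requires 1 complex ion per 2 sodium.

Na2[Pd(CN)4]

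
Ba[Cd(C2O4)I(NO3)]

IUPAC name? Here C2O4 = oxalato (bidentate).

barium iodonitratooxalatocadmate(II)

The 1 barium counter-ion carries a total charge of +2, so each complex ion is 2−.
Ligand charges: 1×iodo (-1 each), 1×nitrato (-1 each), 1×oxalato (-2 each); total -4. So Cd + (-4) = 2−, giving Cd = +2.
The complex ion is anionic, so cadmium takes the -ate form cadmate(II).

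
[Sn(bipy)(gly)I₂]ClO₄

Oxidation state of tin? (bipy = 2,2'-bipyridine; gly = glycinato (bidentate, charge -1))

+4

1 perchlorate outside the brackets (-1 each) → the complex ion is 1+.
Ligand charges: 2×I = -2; 1×bipy neutral; 1×gly = -1; sum -3.
Sn + (-3) = 1+ ⇒ Sn is +4.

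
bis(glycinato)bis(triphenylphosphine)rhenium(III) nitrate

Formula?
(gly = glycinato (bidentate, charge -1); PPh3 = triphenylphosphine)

[Re(gly)2(PPh3)2]NO3

Ligands: 2 glycinato (gly, -1), 2 triphenylphosphine (PPh3, neutral). Ligand charge sum = -2.
With Re in oxidation state +3, the complex ion is [Re...]^1+.
Charge balance with nitrate (-1) requires 1 complex ion per 1 nitrate.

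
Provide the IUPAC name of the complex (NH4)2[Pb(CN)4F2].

ammonium tetracyanodifluoroplumbate(IV)

The 2 ammonium counter-ions carry a total charge of +2, so each complex ion is 2−.
Ligand charges: 4×cyano (-1 each), 2×fluoro (-1 each); total -6. So Pb + (-6) = 2−, giving Pb = +4.
Ligands are named alphabetically: cyano before fluoro.
The complex ion is anionic, so lead takes the -ate form plumbate(IV).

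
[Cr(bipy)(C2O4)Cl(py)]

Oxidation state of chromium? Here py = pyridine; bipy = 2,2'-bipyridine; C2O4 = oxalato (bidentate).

No counter-ion: the bracketed complex is neutral.
Ligand charges: 1×py neutral; 1×Cl = -1; 1×bipy neutral; 1×C2O4 = -2; sum -3.
Cr + (-3) = 0 ⇒ Cr is +3.

+3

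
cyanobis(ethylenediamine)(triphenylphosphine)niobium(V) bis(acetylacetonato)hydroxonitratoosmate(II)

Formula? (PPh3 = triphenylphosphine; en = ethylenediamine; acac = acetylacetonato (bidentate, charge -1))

Cation [Nb…]: ligand charges -1, Nb(V) ⇒ ion charge 4+.
Anion [Os…]: ligand charges -4, Os(II) ⇒ ion charge 2−.
One 4+ cation requires 2 of the 2− anion.

[Nb(CN)(en)2(PPh3)][Os(acac)2(NO3)(OH)]2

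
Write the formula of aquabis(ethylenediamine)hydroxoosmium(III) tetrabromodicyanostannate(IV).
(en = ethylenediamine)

Cation [Os…]: ligand charges -1, Os(III) ⇒ ion charge 2+.
Anion [Sn…]: ligand charges -6, Sn(IV) ⇒ ion charge 2−.
One 2+ cation balances one 2− anion.

[Os(en)2(H2O)(OH)][SnBr4(CN)2]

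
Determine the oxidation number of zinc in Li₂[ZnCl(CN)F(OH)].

2 lithium outside the brackets (+1 each) → the complex ion is 2−.
Ligand charges: 1×Cl = -1; 1×F = -1; 1×CN = -1; 1×OH = -1; sum -4.
Zn + (-4) = 2− ⇒ Zn is +2.

+2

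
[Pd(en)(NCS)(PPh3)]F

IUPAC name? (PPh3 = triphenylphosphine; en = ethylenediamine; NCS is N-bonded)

The 1 fluoride counter-ion carries a total charge of -1, so each complex ion is 1+.
Ligand charges: 1×triphenylphosphine (neutral), 1×ethylenediamine (neutral), 1×isothiocyanato (-1 each); total -1. So Pd + (-1) = 1+, giving Pd = +2.
Ligands are named alphabetically: ethylenediamine before isothiocyanato before triphenylphosphine.

(ethylenediamine)isothiocyanato(triphenylphosphine)palladium(II) fluoride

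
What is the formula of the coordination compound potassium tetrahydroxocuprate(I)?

Ligands: 4 hydroxo (OH, -1). Ligand charge sum = -4.
With Cu in oxidation state +1, the complex ion is [Cu...]^3−.
Charge balance with potassium (+1) requires 1 complex ion per 3 potassium.

K3[Cu(OH)4]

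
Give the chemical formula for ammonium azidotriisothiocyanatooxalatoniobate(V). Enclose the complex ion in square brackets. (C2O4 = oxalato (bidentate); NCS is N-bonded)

Ligands: 1 oxalato (C2O4, -2), 3 isothiocyanato (NCS, -1), 1 azido (N3, -1). Ligand charge sum = -6.
With Nb in oxidation state +5, the complex ion is [Nb...]^1−.
Charge balance with ammonium (+1) requires 1 complex ion per 1 ammonium.

NH4[Nb(C2O4)(N3)(NCS)3]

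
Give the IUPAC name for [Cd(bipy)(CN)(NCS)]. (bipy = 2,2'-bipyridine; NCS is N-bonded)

(2,2'-bipyridine)cyanoisothiocyanatocadmium(II)

There is no counter-ion, so the complex is neutral overall.
Ligand charges: 1×2,2'-bipyridine (neutral), 1×isothiocyanato (-1 each), 1×cyano (-1 each); total -2. So Cd + (-2) = 0, giving Cd = +2.
Ligands are named alphabetically: bipyridine before cyano before isothiocyanato.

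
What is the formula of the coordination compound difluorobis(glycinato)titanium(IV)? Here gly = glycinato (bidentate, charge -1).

[TiF2(gly)2]

Ligands: 2 glycinato (gly, -1), 2 fluoro (F, -1). Ligand charge sum = -4.
With Ti in oxidation state +4, the complex ion is [Ti...].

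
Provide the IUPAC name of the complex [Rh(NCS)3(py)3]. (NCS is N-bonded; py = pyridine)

There is no counter-ion, so the complex is neutral overall.
Ligand charges: 3×isothiocyanato (-1 each), 3×pyridine (neutral); total -3. So Rh + (-3) = 0, giving Rh = +3.
Ligands are named alphabetically: isothiocyanato before pyridine.

triisothiocyanatotris(pyridine)rhodium(III)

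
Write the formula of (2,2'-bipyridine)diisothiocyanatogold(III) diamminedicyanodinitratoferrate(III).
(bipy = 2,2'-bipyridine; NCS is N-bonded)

[Au(bipy)(NCS)2][Fe(CN)2(NH3)2(NO3)2]

Cation [Au…]: ligand charges -2, Au(III) ⇒ ion charge 1+.
Anion [Fe…]: ligand charges -4, Fe(III) ⇒ ion charge 1−.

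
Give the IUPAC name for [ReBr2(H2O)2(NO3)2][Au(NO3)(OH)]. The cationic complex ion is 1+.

The complex cation is given as 1+; its ligand charges sum to -4, so Re = +5.
A 1:1 salt means the anion carries the equal and opposite charge, 1−.
Anion: ligand charges sum to -2; for the ion to be 1−, Au = +1.

diaquadibromodinitratorhenium(V) hydroxonitratoaurate(I)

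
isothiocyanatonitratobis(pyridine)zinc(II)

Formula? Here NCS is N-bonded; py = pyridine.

Ligands: 1 nitrato (NO3, -1), 1 isothiocyanato (NCS, -1), 2 pyridine (py, neutral). Ligand charge sum = -2.
With Zn in oxidation state +2, the complex ion is [Zn...].

[Zn(NCS)(NO3)(py)2]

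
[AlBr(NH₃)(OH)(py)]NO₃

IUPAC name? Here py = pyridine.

amminebromohydroxo(pyridine)aluminium(III) nitrate

The 1 nitrate counter-ion carries a total charge of -1, so each complex ion is 1+.
Ligand charges: 1×bromo (-1 each), 1×pyridine (neutral), 1×ammine (neutral), 1×hydroxo (-1 each); total -2. So Al + (-2) = 1+, giving Al = +3.
Ligands are named alphabetically: ammine before bromo before hydroxo before pyridine.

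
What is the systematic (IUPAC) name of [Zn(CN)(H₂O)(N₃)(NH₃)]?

ammineaquaazidocyanozinc(II)

There is no counter-ion, so the complex is neutral overall.
Ligand charges: 1×aqua (neutral), 1×azido (-1 each), 1×ammine (neutral), 1×cyano (-1 each); total -2. So Zn + (-2) = 0, giving Zn = +2.
Ligands are named alphabetically: ammine before aqua before azido before cyano.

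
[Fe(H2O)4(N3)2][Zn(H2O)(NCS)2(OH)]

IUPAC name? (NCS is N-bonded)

tetraaquadiazidoiron(III) aquahydroxodiisothiocyanatozincate(II)

Both ions are complex: the cation is named first with the plain metal name, the anion second with the -ate form; each ion's ligands are alphabetised independently.
Zinc is always +2 in its complexes; the anion's ligand charges sum to -3, so the complex anion is 1−.
A 1:1 salt means the cation carries the equal and opposite charge, 1+.
Cation: ligand charges sum to -2; for the ion to be 1+, Fe = +3.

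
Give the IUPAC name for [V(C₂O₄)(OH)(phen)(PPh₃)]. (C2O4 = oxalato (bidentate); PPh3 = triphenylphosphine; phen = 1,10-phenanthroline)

There is no counter-ion, so the complex is neutral overall.
Ligand charges: 1×oxalato (-2 each), 1×triphenylphosphine (neutral), 1×hydroxo (-1 each), 1×1,10-phenanthroline (neutral); total -3. So V + (-3) = 0, giving V = +3.
Ligands are named alphabetically: hydroxo before oxalato before phenanthroline before triphenylphosphine.

hydroxooxalato(1,10-phenanthroline)(triphenylphosphine)vanadium(III)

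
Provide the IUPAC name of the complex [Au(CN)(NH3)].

amminecyanogold(I)

There is no counter-ion, so the complex is neutral overall.
Ligand charges: 1×ammine (neutral), 1×cyano (-1 each); total -1. So Au + (-1) = 0, giving Au = +1.
Ligands are named alphabetically: ammine before cyano.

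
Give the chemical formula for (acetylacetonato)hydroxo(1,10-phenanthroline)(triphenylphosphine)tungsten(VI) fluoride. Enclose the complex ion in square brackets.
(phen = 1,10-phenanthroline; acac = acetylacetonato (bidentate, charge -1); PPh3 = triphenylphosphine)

Ligands: 1 1,10-phenanthroline (phen, neutral), 1 hydroxo (OH, -1), 1 acetylacetonato (acac, -1), 1 triphenylphosphine (PPh3, neutral). Ligand charge sum = -2.
With W in oxidation state +6, the complex ion is [W...]^4+.
Charge balance with fluoride (-1) requires 1 complex ion per 4 fluoride.

[W(acac)(OH)(phen)(PPh3)]F4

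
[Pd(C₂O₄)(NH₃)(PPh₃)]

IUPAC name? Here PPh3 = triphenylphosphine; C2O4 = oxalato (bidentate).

ammineoxalato(triphenylphosphine)palladium(II)

There is no counter-ion, so the complex is neutral overall.
Ligand charges: 1×triphenylphosphine (neutral), 1×oxalato (-2 each), 1×ammine (neutral); total -2. So Pd + (-2) = 0, giving Pd = +2.
Ligands are named alphabetically: ammine before oxalato before triphenylphosphine.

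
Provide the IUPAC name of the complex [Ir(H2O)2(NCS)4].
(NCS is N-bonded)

diaquatetraisothiocyanatoiridium(IV)

There is no counter-ion, so the complex is neutral overall.
Ligand charges: 2×aqua (neutral), 4×isothiocyanato (-1 each); total -4. So Ir + (-4) = 0, giving Ir = +4.
Ligands are named alphabetically: aqua before isothiocyanato.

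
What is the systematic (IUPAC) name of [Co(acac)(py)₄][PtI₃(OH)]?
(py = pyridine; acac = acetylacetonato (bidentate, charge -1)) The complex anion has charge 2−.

(acetylacetonato)tetrakis(pyridine)cobalt(III) hydroxotriiodoplatinate(II)

The complex anion is given as 2−; its ligand charges sum to -4, so Pt = +2.
A 1:1 salt means the cation carries the equal and opposite charge, 2+.
Cation: ligand charges sum to -1; for the ion to be 2+, Co = +3.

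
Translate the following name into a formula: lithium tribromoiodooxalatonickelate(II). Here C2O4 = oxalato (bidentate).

Ligands: 1 iodo (I, -1), 3 bromo (Br, -1), 1 oxalato (C2O4, -2). Ligand charge sum = -6.
Charge balance with lithium (+1) requires 1 complex ion per 4 lithium.

Li4[NiBr3(C2O4)I]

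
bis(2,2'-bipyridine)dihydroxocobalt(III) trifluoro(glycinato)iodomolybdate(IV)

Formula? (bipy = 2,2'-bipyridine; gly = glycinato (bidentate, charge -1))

[Co(bipy)2(OH)2][MoF3(gly)I]

Cation [Co…]: ligand charges -2, Co(III) ⇒ ion charge 1+.
Anion [Mo…]: ligand charges -5, Mo(IV) ⇒ ion charge 1−.
One 1+ cation balances one 1− anion.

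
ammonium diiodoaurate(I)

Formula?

NH4[AuI2]

Ligands: 2 iodo (I, -1). Ligand charge sum = -2.
With Au in oxidation state +1, the complex ion is [Au...]^1−.
Charge balance with ammonium (+1) requires 1 complex ion per 1 ammonium.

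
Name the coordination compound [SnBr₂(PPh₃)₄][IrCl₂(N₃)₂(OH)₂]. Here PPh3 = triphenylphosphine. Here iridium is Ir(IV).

Ir is given as +4; the anion's ligand charges sum to -6, so the complex anion is 2−.
A 1:1 salt means the cation carries the equal and opposite charge, 2+.
Cation: ligand charges sum to -2; for the ion to be 2+, Sn = +4.

dibromotetrakis(triphenylphosphine)tin(IV) diazidodichlorodihydroxoiridate(IV)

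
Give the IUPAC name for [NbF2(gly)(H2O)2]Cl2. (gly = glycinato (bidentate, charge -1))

The 2 chloride counter-ions carry a total charge of -2, so each complex ion is 2+.
Ligand charges: 2×aqua (neutral), 1×glycinato (-1 each), 2×fluoro (-1 each); total -3. So Nb + (-3) = 2+, giving Nb = +5.
Ligands are named alphabetically: aqua before fluoro before glycinato.

diaquadifluoro(glycinato)niobium(V) chloride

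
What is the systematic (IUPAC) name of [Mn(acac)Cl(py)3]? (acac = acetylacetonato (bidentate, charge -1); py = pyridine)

There is no counter-ion, so the complex is neutral overall.
Ligand charges: 1×acetylacetonato (-1 each), 1×chloro (-1 each), 3×pyridine (neutral); total -2. So Mn + (-2) = 0, giving Mn = +2.
Ligands are named alphabetically: acetylacetonato before chloro before pyridine.

(acetylacetonato)chlorotris(pyridine)manganese(II)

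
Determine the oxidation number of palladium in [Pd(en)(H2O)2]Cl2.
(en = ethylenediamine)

2 chloride outside the brackets (-1 each) → the complex ion is 2+.
Ligand charges: 1×en neutral; 2×H2O neutral; sum 0.
Pd + (0) = 2+ ⇒ Pd is +2.

+2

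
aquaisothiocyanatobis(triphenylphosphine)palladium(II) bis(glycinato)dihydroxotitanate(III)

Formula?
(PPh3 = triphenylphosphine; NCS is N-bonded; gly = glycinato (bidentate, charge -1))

[Pd(H2O)(NCS)(PPh3)2][Ti(gly)2(OH)2]

Cation [Pd…]: ligand charges -1, Pd(II) ⇒ ion charge 1+.
Anion [Ti…]: ligand charges -4, Ti(III) ⇒ ion charge 1−.
One 1+ cation balances one 1− anion.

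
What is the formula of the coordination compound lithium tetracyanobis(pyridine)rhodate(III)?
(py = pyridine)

Li[Rh(CN)4(py)2]

Ligands: 2 pyridine (py, neutral), 4 cyano (CN, -1). Ligand charge sum = -4.
With Rh in oxidation state +3, the complex ion is [Rh...]^1−.
Charge balance with lithium (+1) requires 1 complex ion per 1 lithium.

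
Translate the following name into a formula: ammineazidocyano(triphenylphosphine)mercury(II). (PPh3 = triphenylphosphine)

[Hg(CN)(N3)(NH3)(PPh3)]

Ligands: 1 cyano (CN, -1), 1 triphenylphosphine (PPh3, neutral), 1 ammine (NH3, neutral), 1 azido (N3, -1). Ligand charge sum = -2.
With Hg in oxidation state +2, the complex ion is [Hg...].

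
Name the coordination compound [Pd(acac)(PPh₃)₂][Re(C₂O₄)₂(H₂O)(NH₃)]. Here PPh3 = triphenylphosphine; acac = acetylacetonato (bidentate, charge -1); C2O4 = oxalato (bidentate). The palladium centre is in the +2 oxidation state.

(acetylacetonato)bis(triphenylphosphine)palladium(II) ammineaquadioxalatorhenate(III)

Both ions are complex: the cation is named first with the plain metal name, the anion second with the -ate form; each ion's ligands are alphabetised independently.
Pd is given as +2; the cation's ligand charges sum to -1, so the complex cation is 1+.
A 1:1 salt means the anion carries the equal and opposite charge, 1−.
Anion: ligand charges sum to -4; for the ion to be 1−, Re = +3.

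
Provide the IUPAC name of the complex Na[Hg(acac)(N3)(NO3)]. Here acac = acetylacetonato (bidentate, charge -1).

The 1 sodium counter-ion carries a total charge of +1, so each complex ion is 1−.
Ligand charges: 1×acetylacetonato (-1 each), 1×azido (-1 each), 1×nitrato (-1 each); total -3. So Hg + (-3) = 1−, giving Hg = +2.
The complex ion is anionic, so mercury takes the -ate form mercurate(II).

sodium (acetylacetonato)azidonitratomercurate(II)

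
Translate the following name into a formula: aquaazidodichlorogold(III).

Ligands: 1 aqua (H2O, neutral), 2 chloro (Cl, -1), 1 azido (N3, -1). Ligand charge sum = -3.
With Au in oxidation state +3, the complex ion is [Au...].

[AuCl2(H2O)(N3)]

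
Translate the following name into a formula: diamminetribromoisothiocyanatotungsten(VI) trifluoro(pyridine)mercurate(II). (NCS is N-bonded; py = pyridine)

[WBr3(NCS)(NH3)2][HgF3(py)]2

Cation [W…]: ligand charges -4, W(VI) ⇒ ion charge 2+.
Anion [Hg…]: ligand charges -3, Hg(II) ⇒ ion charge 1−.
One 2+ cation requires 2 of the 1− anion.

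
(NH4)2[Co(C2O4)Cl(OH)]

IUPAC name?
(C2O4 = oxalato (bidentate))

ammonium chlorohydroxooxalatocobaltate(II)

The 2 ammonium counter-ions carry a total charge of +2, so each complex ion is 2−.
Ligand charges: 1×hydroxo (-1 each), 1×oxalato (-2 each), 1×chloro (-1 each); total -4. So Co + (-4) = 2−, giving Co = +2.
Ligands are named alphabetically: chloro before hydroxo before oxalato.
The complex ion is anionic, so cobalt takes the -ate form cobaltate(II).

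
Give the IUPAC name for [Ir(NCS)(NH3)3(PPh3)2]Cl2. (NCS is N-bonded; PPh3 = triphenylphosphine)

triammineisothiocyanatobis(triphenylphosphine)iridium(III) chloride

The 2 chloride counter-ions carry a total charge of -2, so each complex ion is 2+.
Ligand charges: 1×isothiocyanato (-1 each), 3×ammine (neutral), 2×triphenylphosphine (neutral); total -1. So Ir + (-1) = 2+, giving Ir = +3.
Ligands are named alphabetically: ammine before isothiocyanato before triphenylphosphine.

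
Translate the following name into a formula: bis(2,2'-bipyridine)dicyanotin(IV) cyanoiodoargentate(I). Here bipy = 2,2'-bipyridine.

Cation [Sn…]: ligand charges -2, Sn(IV) ⇒ ion charge 2+.
Anion [Ag…]: ligand charges -2, Ag(I) ⇒ ion charge 1−.

[Sn(bipy)2(CN)2][Ag(CN)I]2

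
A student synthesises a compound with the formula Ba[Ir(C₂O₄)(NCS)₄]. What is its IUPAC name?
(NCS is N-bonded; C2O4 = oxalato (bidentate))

The 1 barium counter-ion carries a total charge of +2, so each complex ion is 2−.
Ligand charges: 4×isothiocyanato (-1 each), 1×oxalato (-2 each); total -6. So Ir + (-6) = 2−, giving Ir = +4.
Ligands are named alphabetically: isothiocyanato before oxalato.
The complex ion is anionic, so iridium takes the -ate form iridate(IV).

barium tetraisothiocyanatooxalatoiridate(IV)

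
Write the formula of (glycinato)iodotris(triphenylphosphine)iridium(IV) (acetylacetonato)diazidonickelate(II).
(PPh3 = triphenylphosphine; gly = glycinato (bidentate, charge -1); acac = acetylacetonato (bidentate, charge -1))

[Ir(gly)I(PPh3)3][Ni(acac)(N3)2]2

Cation [Ir…]: ligand charges -2, Ir(IV) ⇒ ion charge 2+.
Anion [Ni…]: ligand charges -3, Ni(II) ⇒ ion charge 1−.
One 2+ cation requires 2 of the 1− anion.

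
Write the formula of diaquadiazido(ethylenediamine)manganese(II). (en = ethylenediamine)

[Mn(en)(H2O)2(N3)2]

Ligands: 2 azido (N3, -1), 2 aqua (H2O, neutral), 1 ethylenediamine (en, neutral). Ligand charge sum = -2.
With Mn in oxidation state +2, the complex ion is [Mn...].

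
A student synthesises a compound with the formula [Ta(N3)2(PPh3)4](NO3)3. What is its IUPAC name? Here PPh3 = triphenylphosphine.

diazidotetrakis(triphenylphosphine)tantalum(V) nitrate

The 3 nitrate counter-ions carry a total charge of -3, so each complex ion is 3+.
Ligand charges: 2×azido (-1 each), 4×triphenylphosphine (neutral); total -2. So Ta + (-2) = 3+, giving Ta = +5.
Ligands are named alphabetically: azido before triphenylphosphine.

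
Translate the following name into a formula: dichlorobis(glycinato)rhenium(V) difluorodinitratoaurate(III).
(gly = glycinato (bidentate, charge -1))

[ReCl2(gly)2][AuF2(NO3)2]

Cation [Re…]: ligand charges -4, Re(V) ⇒ ion charge 1+.
Anion [Au…]: ligand charges -4, Au(III) ⇒ ion charge 1−.
One 1+ cation balances one 1− anion.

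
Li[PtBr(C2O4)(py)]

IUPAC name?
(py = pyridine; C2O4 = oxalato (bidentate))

lithium bromooxalato(pyridine)platinate(II)

The 1 lithium counter-ion carries a total charge of +1, so each complex ion is 1−.
Ligand charges: 1×pyridine (neutral), 1×bromo (-1 each), 1×oxalato (-2 each); total -3. So Pt + (-3) = 1−, giving Pt = +2.
Ligands are named alphabetically: bromo before oxalato before pyridine.
The complex ion is anionic, so platinum takes the -ate form platinate(II).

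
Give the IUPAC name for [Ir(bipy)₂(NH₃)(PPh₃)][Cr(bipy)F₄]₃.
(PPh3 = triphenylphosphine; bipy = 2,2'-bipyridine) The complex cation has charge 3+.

amminebis(2,2'-bipyridine)(triphenylphosphine)iridium(III) (2,2'-bipyridine)tetrafluorochromate(III)

Both ions are complex: the cation is named first with the plain metal name, the anion second with the -ate form; each ion's ligands are alphabetised independently.
The complex cation is given as 3+; its ligand charges sum to 0, so Ir = +3.
With 3 anions per cation, each anion must be 3/3 = 1−.
Anion: ligand charges sum to -4; for the ion to be 1−, Cr = +3.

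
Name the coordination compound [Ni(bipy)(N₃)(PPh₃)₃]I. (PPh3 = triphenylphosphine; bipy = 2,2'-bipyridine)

azido(2,2'-bipyridine)tris(triphenylphosphine)nickel(II) iodide

The 1 iodide counter-ion carries a total charge of -1, so each complex ion is 1+.
Ligand charges: 1×azido (-1 each), 3×triphenylphosphine (neutral), 1×2,2'-bipyridine (neutral); total -1. So Ni + (-1) = 1+, giving Ni = +2.
Ligands are named alphabetically: azido before bipyridine before triphenylphosphine.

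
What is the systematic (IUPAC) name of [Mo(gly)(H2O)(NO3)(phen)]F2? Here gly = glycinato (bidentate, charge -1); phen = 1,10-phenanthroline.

aqua(glycinato)nitrato(1,10-phenanthroline)molybdenum(IV) fluoride

The 2 fluoride counter-ions carry a total charge of -2, so each complex ion is 2+.
Ligand charges: 1×glycinato (-1 each), 1×1,10-phenanthroline (neutral), 1×nitrato (-1 each), 1×aqua (neutral); total -2. So Mo + (-2) = 2+, giving Mo = +4.
Ligands are named alphabetically: aqua before glycinato before nitrato before phenanthroline.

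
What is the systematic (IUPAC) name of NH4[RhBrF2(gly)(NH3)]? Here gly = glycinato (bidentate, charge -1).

The 1 ammonium counter-ion carries a total charge of +1, so each complex ion is 1−.
Ligand charges: 2×fluoro (-1 each), 1×ammine (neutral), 1×bromo (-1 each), 1×glycinato (-1 each); total -4. So Rh + (-4) = 1−, giving Rh = +3.
Ligands are named alphabetically: ammine before bromo before fluoro before glycinato.
The complex ion is anionic, so rhodium takes the -ate form rhodate(III).

ammonium amminebromodifluoro(glycinato)rhodate(III)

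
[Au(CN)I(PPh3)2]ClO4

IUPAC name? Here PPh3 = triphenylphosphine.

The 1 perchlorate counter-ion carries a total charge of -1, so each complex ion is 1+.
Ligand charges: 2×triphenylphosphine (neutral), 1×iodo (-1 each), 1×cyano (-1 each); total -2. So Au + (-2) = 1+, giving Au = +3.
Ligands are named alphabetically: cyano before iodo before triphenylphosphine.

cyanoiodobis(triphenylphosphine)gold(III) perchlorate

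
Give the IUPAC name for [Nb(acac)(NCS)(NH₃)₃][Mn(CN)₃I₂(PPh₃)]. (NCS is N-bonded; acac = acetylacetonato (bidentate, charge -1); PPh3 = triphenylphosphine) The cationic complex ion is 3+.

(acetylacetonato)triammineisothiocyanatoniobium(V) tricyanodiiodo(triphenylphosphine)manganate(II)

The complex cation is given as 3+; its ligand charges sum to -2, so Nb = +5.
A 1:1 salt means the anion carries the equal and opposite charge, 3−.
Anion: ligand charges sum to -5; for the ion to be 3−, Mn = +2.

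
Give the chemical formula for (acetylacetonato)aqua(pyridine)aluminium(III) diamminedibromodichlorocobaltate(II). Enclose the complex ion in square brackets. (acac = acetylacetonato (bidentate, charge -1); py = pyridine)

Cation [Al…]: ligand charges -1, Al(III) ⇒ ion charge 2+.
Anion [Co…]: ligand charges -4, Co(II) ⇒ ion charge 2−.
One 2+ cation balances one 2− anion.

[Al(acac)(H2O)(py)][CoBr2Cl2(NH3)2]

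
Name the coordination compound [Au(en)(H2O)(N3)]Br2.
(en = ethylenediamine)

aquaazido(ethylenediamine)gold(III) bromide

The 2 bromide counter-ions carry a total charge of -2, so each complex ion is 2+.
Ligand charges: 1×aqua (neutral), 1×ethylenediamine (neutral), 1×azido (-1 each); total -1. So Au + (-1) = 2+, giving Au = +3.
Ligands are named alphabetically: aqua before azido before ethylenediamine.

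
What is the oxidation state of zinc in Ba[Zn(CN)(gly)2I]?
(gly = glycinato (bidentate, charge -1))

1 barium outside the brackets (+2 each) → the complex ion is 2−.
Ligand charges: 1×CN = -1; 1×I = -1; 2×gly = -2; sum -4.
Zn + (-4) = 2− ⇒ Zn is +2.

+2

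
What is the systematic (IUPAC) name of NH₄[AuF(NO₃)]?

ammonium fluoronitratoaurate(I)

The 1 ammonium counter-ion carries a total charge of +1, so each complex ion is 1−.
Ligand charges: 1×fluoro (-1 each), 1×nitrato (-1 each); total -2. So Au + (-2) = 1−, giving Au = +1.
The complex ion is anionic, so gold takes the -ate form aurate(I).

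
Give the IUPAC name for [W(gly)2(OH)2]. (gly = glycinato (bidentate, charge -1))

There is no counter-ion, so the complex is neutral overall.
Ligand charges: 2×glycinato (-1 each), 2×hydroxo (-1 each); total -4. So W + (-4) = 0, giving W = +4.
Ligands are named alphabetically: glycinato before hydroxo.

bis(glycinato)dihydroxotungsten(IV)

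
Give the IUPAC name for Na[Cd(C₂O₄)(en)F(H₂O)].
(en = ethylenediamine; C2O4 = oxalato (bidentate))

The 1 sodium counter-ion carries a total charge of +1, so each complex ion is 1−.
Ligand charges: 1×aqua (neutral), 1×fluoro (-1 each), 1×ethylenediamine (neutral), 1×oxalato (-2 each); total -3. So Cd + (-3) = 1−, giving Cd = +2.
Ligands are named alphabetically: aqua before ethylenediamine before fluoro before oxalato.
The complex ion is anionic, so cadmium takes the -ate form cadmate(II).

sodium aqua(ethylenediamine)fluorooxalatocadmate(II)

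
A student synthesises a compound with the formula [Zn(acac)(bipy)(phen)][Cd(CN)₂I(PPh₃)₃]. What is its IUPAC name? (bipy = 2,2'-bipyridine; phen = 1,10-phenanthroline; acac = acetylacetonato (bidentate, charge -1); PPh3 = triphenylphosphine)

(acetylacetonato)(2,2'-bipyridine)(1,10-phenanthroline)zinc(II) dicyanoiodotris(triphenylphosphine)cadmate(II)

Both ions are complex: the cation is named first with the plain metal name, the anion second with the -ate form; each ion's ligands are alphabetised independently.
Zinc is always +2 in its complexes; the cation's ligand charges sum to -1, so the complex cation is 1+.
A 1:1 salt means the anion carries the equal and opposite charge, 1−.
Anion: ligand charges sum to -3; for the ion to be 1−, Cd = +2.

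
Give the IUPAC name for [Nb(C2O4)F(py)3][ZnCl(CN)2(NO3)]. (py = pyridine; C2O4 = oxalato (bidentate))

fluorooxalatotris(pyridine)niobium(V) chlorodicyanonitratozincate(II)

Zinc is always +2 in its complexes; the anion's ligand charges sum to -4, so the complex anion is 2−.
A 1:1 salt means the cation carries the equal and opposite charge, 2+.
Cation: ligand charges sum to -3; for the ion to be 2+, Nb = +5.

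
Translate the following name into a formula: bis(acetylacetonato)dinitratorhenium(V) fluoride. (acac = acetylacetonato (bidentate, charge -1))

Ligands: 2 nitrato (NO3, -1), 2 acetylacetonato (acac, -1). Ligand charge sum = -4.
Charge balance with fluoride (-1) requires 1 complex ion per 1 fluoride.

[Re(acac)2(NO3)2]F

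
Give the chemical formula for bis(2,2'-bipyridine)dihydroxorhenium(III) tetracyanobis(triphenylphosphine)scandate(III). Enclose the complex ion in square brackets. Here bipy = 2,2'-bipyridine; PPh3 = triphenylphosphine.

Cation [Re…]: ligand charges -2, Re(III) ⇒ ion charge 1+.
Anion [Sc…]: ligand charges -4, Sc(III) ⇒ ion charge 1−.

[Re(bipy)2(OH)2][Sc(CN)4(PPh3)2]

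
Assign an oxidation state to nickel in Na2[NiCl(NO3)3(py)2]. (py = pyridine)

2 sodium outside the brackets (+1 each) → the complex ion is 2−.
Ligand charges: 2×py neutral; 3×NO3 = -3; 1×Cl = -1; sum -4.
Ni + (-4) = 2− ⇒ Ni is +2.

+2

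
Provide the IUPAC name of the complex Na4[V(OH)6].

The 4 sodium counter-ions carry a total charge of +4, so each complex ion is 4−.
Ligand charges: 6×hydroxo (-1 each); total -6. So V + (-6) = 4−, giving V = +2.
The complex ion is anionic, so vanadium takes the -ate form vanadate(II).

sodium hexahydroxovanadate(II)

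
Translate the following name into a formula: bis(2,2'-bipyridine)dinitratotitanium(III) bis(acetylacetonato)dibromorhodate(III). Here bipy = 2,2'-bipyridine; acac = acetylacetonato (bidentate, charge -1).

[Ti(bipy)2(NO3)2][Rh(acac)2Br2]

Cation [Ti…]: ligand charges -2, Ti(III) ⇒ ion charge 1+.
Anion [Rh…]: ligand charges -4, Rh(III) ⇒ ion charge 1−.
One 1+ cation balances one 1− anion.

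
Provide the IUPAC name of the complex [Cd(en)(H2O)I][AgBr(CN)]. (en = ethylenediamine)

aqua(ethylenediamine)iodocadmium(II) bromocyanoargentate(I)

Cadmium is always +2 in its complexes; the cation's ligand charges sum to -1, so the complex cation is 1+.
A 1:1 salt means the anion carries the equal and opposite charge, 1−.
Anion: ligand charges sum to -2; for the ion to be 1−, Ag = +1.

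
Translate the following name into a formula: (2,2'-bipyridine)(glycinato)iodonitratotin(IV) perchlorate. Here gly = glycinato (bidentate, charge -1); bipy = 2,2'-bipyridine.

Ligands: 1 nitrato (NO3, -1), 1 iodo (I, -1), 1 glycinato (gly, -1), 1 2,2'-bipyridine (bipy, neutral). Ligand charge sum = -3.
With Sn in oxidation state +4, the complex ion is [Sn...]^1+.
Charge balance with perchlorate (-1) requires 1 complex ion per 1 perchlorate.

[Sn(bipy)(gly)I(NO3)]ClO4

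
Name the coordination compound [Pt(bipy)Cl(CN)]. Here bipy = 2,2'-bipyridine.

(2,2'-bipyridine)chlorocyanoplatinum(II)

There is no counter-ion, so the complex is neutral overall.
Ligand charges: 1×2,2'-bipyridine (neutral), 1×cyano (-1 each), 1×chloro (-1 each); total -2. So Pt + (-2) = 0, giving Pt = +2.
Ligands are named alphabetically: bipyridine before chloro before cyano.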